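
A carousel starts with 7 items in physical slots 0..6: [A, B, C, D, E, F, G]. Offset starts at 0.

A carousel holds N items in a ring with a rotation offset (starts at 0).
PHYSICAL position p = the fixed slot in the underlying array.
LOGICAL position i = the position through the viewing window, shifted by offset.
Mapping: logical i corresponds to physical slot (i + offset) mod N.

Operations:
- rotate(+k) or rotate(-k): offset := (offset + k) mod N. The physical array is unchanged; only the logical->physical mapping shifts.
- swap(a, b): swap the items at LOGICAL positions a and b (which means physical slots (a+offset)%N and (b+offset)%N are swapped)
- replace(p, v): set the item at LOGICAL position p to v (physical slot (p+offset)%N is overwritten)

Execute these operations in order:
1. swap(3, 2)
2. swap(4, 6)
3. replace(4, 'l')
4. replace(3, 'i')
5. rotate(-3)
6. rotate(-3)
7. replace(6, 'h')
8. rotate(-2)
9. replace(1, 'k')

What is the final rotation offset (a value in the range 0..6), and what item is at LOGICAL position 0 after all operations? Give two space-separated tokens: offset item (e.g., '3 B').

Answer: 6 E

Derivation:
After op 1 (swap(3, 2)): offset=0, physical=[A,B,D,C,E,F,G], logical=[A,B,D,C,E,F,G]
After op 2 (swap(4, 6)): offset=0, physical=[A,B,D,C,G,F,E], logical=[A,B,D,C,G,F,E]
After op 3 (replace(4, 'l')): offset=0, physical=[A,B,D,C,l,F,E], logical=[A,B,D,C,l,F,E]
After op 4 (replace(3, 'i')): offset=0, physical=[A,B,D,i,l,F,E], logical=[A,B,D,i,l,F,E]
After op 5 (rotate(-3)): offset=4, physical=[A,B,D,i,l,F,E], logical=[l,F,E,A,B,D,i]
After op 6 (rotate(-3)): offset=1, physical=[A,B,D,i,l,F,E], logical=[B,D,i,l,F,E,A]
After op 7 (replace(6, 'h')): offset=1, physical=[h,B,D,i,l,F,E], logical=[B,D,i,l,F,E,h]
After op 8 (rotate(-2)): offset=6, physical=[h,B,D,i,l,F,E], logical=[E,h,B,D,i,l,F]
After op 9 (replace(1, 'k')): offset=6, physical=[k,B,D,i,l,F,E], logical=[E,k,B,D,i,l,F]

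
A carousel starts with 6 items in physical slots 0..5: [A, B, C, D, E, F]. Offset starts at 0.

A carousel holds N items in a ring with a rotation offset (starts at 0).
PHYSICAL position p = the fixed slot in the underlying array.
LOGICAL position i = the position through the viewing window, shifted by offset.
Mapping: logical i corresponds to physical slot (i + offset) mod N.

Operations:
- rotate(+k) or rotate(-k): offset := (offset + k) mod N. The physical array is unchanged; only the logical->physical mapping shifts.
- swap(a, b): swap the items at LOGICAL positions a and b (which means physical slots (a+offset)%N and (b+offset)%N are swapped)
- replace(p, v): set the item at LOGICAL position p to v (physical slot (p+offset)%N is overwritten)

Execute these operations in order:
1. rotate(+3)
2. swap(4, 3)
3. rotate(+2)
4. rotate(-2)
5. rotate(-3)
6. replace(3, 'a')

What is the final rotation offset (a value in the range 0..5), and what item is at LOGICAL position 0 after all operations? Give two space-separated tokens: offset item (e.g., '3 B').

Answer: 0 B

Derivation:
After op 1 (rotate(+3)): offset=3, physical=[A,B,C,D,E,F], logical=[D,E,F,A,B,C]
After op 2 (swap(4, 3)): offset=3, physical=[B,A,C,D,E,F], logical=[D,E,F,B,A,C]
After op 3 (rotate(+2)): offset=5, physical=[B,A,C,D,E,F], logical=[F,B,A,C,D,E]
After op 4 (rotate(-2)): offset=3, physical=[B,A,C,D,E,F], logical=[D,E,F,B,A,C]
After op 5 (rotate(-3)): offset=0, physical=[B,A,C,D,E,F], logical=[B,A,C,D,E,F]
After op 6 (replace(3, 'a')): offset=0, physical=[B,A,C,a,E,F], logical=[B,A,C,a,E,F]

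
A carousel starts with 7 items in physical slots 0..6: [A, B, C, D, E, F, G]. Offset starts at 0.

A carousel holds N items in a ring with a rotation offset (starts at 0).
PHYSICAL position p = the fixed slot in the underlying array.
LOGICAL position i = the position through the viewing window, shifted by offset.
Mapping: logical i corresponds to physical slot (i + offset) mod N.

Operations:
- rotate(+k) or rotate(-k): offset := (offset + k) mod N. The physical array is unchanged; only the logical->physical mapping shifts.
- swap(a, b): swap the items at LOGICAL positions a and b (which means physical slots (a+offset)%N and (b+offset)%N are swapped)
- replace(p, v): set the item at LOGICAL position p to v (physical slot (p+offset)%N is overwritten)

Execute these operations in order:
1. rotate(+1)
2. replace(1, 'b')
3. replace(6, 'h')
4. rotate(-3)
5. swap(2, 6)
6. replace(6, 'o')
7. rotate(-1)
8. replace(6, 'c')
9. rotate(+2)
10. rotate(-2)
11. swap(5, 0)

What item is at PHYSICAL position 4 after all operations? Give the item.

Answer: b

Derivation:
After op 1 (rotate(+1)): offset=1, physical=[A,B,C,D,E,F,G], logical=[B,C,D,E,F,G,A]
After op 2 (replace(1, 'b')): offset=1, physical=[A,B,b,D,E,F,G], logical=[B,b,D,E,F,G,A]
After op 3 (replace(6, 'h')): offset=1, physical=[h,B,b,D,E,F,G], logical=[B,b,D,E,F,G,h]
After op 4 (rotate(-3)): offset=5, physical=[h,B,b,D,E,F,G], logical=[F,G,h,B,b,D,E]
After op 5 (swap(2, 6)): offset=5, physical=[E,B,b,D,h,F,G], logical=[F,G,E,B,b,D,h]
After op 6 (replace(6, 'o')): offset=5, physical=[E,B,b,D,o,F,G], logical=[F,G,E,B,b,D,o]
After op 7 (rotate(-1)): offset=4, physical=[E,B,b,D,o,F,G], logical=[o,F,G,E,B,b,D]
After op 8 (replace(6, 'c')): offset=4, physical=[E,B,b,c,o,F,G], logical=[o,F,G,E,B,b,c]
After op 9 (rotate(+2)): offset=6, physical=[E,B,b,c,o,F,G], logical=[G,E,B,b,c,o,F]
After op 10 (rotate(-2)): offset=4, physical=[E,B,b,c,o,F,G], logical=[o,F,G,E,B,b,c]
After op 11 (swap(5, 0)): offset=4, physical=[E,B,o,c,b,F,G], logical=[b,F,G,E,B,o,c]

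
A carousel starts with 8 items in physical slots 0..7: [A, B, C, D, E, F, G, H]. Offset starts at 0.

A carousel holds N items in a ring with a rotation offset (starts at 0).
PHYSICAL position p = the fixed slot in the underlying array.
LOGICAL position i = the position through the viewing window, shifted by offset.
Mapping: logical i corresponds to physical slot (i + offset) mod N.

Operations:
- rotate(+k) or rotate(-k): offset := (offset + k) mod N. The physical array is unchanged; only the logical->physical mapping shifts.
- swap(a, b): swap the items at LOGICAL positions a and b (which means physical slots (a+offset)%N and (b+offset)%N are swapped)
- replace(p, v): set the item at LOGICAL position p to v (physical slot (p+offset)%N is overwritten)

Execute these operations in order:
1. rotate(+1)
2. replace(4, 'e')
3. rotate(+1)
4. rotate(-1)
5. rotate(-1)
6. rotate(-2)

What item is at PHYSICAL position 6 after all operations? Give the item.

Answer: G

Derivation:
After op 1 (rotate(+1)): offset=1, physical=[A,B,C,D,E,F,G,H], logical=[B,C,D,E,F,G,H,A]
After op 2 (replace(4, 'e')): offset=1, physical=[A,B,C,D,E,e,G,H], logical=[B,C,D,E,e,G,H,A]
After op 3 (rotate(+1)): offset=2, physical=[A,B,C,D,E,e,G,H], logical=[C,D,E,e,G,H,A,B]
After op 4 (rotate(-1)): offset=1, physical=[A,B,C,D,E,e,G,H], logical=[B,C,D,E,e,G,H,A]
After op 5 (rotate(-1)): offset=0, physical=[A,B,C,D,E,e,G,H], logical=[A,B,C,D,E,e,G,H]
After op 6 (rotate(-2)): offset=6, physical=[A,B,C,D,E,e,G,H], logical=[G,H,A,B,C,D,E,e]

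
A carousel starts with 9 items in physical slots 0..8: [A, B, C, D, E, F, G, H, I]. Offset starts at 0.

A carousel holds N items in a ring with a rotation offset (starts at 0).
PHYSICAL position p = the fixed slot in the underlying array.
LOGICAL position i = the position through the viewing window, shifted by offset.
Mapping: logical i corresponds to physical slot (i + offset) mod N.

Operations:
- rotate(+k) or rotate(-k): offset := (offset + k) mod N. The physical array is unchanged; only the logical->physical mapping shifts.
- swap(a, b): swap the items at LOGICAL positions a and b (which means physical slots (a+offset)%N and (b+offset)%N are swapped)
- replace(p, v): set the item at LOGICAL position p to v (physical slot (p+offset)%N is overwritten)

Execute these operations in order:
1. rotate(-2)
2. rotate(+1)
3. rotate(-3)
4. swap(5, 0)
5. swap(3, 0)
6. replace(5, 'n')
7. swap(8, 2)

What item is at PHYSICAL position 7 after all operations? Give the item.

After op 1 (rotate(-2)): offset=7, physical=[A,B,C,D,E,F,G,H,I], logical=[H,I,A,B,C,D,E,F,G]
After op 2 (rotate(+1)): offset=8, physical=[A,B,C,D,E,F,G,H,I], logical=[I,A,B,C,D,E,F,G,H]
After op 3 (rotate(-3)): offset=5, physical=[A,B,C,D,E,F,G,H,I], logical=[F,G,H,I,A,B,C,D,E]
After op 4 (swap(5, 0)): offset=5, physical=[A,F,C,D,E,B,G,H,I], logical=[B,G,H,I,A,F,C,D,E]
After op 5 (swap(3, 0)): offset=5, physical=[A,F,C,D,E,I,G,H,B], logical=[I,G,H,B,A,F,C,D,E]
After op 6 (replace(5, 'n')): offset=5, physical=[A,n,C,D,E,I,G,H,B], logical=[I,G,H,B,A,n,C,D,E]
After op 7 (swap(8, 2)): offset=5, physical=[A,n,C,D,H,I,G,E,B], logical=[I,G,E,B,A,n,C,D,H]

Answer: E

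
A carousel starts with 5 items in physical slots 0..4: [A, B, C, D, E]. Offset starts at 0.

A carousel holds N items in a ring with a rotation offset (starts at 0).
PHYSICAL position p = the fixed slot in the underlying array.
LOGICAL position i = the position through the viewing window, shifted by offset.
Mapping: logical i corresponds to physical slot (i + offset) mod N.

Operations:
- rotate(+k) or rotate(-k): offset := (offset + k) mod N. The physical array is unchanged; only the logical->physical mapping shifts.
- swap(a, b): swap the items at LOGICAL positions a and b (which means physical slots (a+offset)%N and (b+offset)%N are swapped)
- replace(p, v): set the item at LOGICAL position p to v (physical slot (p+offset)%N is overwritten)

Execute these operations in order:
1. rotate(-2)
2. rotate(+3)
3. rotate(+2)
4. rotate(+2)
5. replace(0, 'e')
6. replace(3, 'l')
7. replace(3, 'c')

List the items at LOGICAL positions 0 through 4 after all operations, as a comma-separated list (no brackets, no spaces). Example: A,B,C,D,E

Answer: e,B,C,c,E

Derivation:
After op 1 (rotate(-2)): offset=3, physical=[A,B,C,D,E], logical=[D,E,A,B,C]
After op 2 (rotate(+3)): offset=1, physical=[A,B,C,D,E], logical=[B,C,D,E,A]
After op 3 (rotate(+2)): offset=3, physical=[A,B,C,D,E], logical=[D,E,A,B,C]
After op 4 (rotate(+2)): offset=0, physical=[A,B,C,D,E], logical=[A,B,C,D,E]
After op 5 (replace(0, 'e')): offset=0, physical=[e,B,C,D,E], logical=[e,B,C,D,E]
After op 6 (replace(3, 'l')): offset=0, physical=[e,B,C,l,E], logical=[e,B,C,l,E]
After op 7 (replace(3, 'c')): offset=0, physical=[e,B,C,c,E], logical=[e,B,C,c,E]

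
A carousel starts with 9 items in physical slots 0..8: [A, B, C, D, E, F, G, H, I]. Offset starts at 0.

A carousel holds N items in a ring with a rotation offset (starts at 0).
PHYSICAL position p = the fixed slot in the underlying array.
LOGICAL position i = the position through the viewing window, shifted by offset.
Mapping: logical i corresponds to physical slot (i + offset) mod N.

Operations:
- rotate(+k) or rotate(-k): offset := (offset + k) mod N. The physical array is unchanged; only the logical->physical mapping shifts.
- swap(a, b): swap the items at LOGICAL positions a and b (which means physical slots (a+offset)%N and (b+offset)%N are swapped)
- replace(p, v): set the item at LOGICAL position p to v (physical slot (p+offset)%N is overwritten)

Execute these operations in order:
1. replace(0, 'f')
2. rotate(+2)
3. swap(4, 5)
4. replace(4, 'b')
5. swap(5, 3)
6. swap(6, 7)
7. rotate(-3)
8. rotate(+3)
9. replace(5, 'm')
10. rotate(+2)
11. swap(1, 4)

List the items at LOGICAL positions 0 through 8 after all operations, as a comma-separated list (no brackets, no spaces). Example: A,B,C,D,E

After op 1 (replace(0, 'f')): offset=0, physical=[f,B,C,D,E,F,G,H,I], logical=[f,B,C,D,E,F,G,H,I]
After op 2 (rotate(+2)): offset=2, physical=[f,B,C,D,E,F,G,H,I], logical=[C,D,E,F,G,H,I,f,B]
After op 3 (swap(4, 5)): offset=2, physical=[f,B,C,D,E,F,H,G,I], logical=[C,D,E,F,H,G,I,f,B]
After op 4 (replace(4, 'b')): offset=2, physical=[f,B,C,D,E,F,b,G,I], logical=[C,D,E,F,b,G,I,f,B]
After op 5 (swap(5, 3)): offset=2, physical=[f,B,C,D,E,G,b,F,I], logical=[C,D,E,G,b,F,I,f,B]
After op 6 (swap(6, 7)): offset=2, physical=[I,B,C,D,E,G,b,F,f], logical=[C,D,E,G,b,F,f,I,B]
After op 7 (rotate(-3)): offset=8, physical=[I,B,C,D,E,G,b,F,f], logical=[f,I,B,C,D,E,G,b,F]
After op 8 (rotate(+3)): offset=2, physical=[I,B,C,D,E,G,b,F,f], logical=[C,D,E,G,b,F,f,I,B]
After op 9 (replace(5, 'm')): offset=2, physical=[I,B,C,D,E,G,b,m,f], logical=[C,D,E,G,b,m,f,I,B]
After op 10 (rotate(+2)): offset=4, physical=[I,B,C,D,E,G,b,m,f], logical=[E,G,b,m,f,I,B,C,D]
After op 11 (swap(1, 4)): offset=4, physical=[I,B,C,D,E,f,b,m,G], logical=[E,f,b,m,G,I,B,C,D]

Answer: E,f,b,m,G,I,B,C,D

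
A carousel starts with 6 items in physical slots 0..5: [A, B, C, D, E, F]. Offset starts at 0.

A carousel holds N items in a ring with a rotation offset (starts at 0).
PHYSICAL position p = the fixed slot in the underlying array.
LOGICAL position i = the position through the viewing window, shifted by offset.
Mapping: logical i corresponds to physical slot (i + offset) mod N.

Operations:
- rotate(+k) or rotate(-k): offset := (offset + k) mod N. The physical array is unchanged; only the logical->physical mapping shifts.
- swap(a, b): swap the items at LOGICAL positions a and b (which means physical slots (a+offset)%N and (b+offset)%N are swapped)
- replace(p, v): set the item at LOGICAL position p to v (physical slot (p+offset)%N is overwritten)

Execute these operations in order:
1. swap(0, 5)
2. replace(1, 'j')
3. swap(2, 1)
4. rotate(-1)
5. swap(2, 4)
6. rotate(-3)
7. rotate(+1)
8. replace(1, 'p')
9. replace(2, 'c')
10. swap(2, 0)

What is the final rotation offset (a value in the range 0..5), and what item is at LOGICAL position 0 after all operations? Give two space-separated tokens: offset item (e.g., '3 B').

Answer: 3 c

Derivation:
After op 1 (swap(0, 5)): offset=0, physical=[F,B,C,D,E,A], logical=[F,B,C,D,E,A]
After op 2 (replace(1, 'j')): offset=0, physical=[F,j,C,D,E,A], logical=[F,j,C,D,E,A]
After op 3 (swap(2, 1)): offset=0, physical=[F,C,j,D,E,A], logical=[F,C,j,D,E,A]
After op 4 (rotate(-1)): offset=5, physical=[F,C,j,D,E,A], logical=[A,F,C,j,D,E]
After op 5 (swap(2, 4)): offset=5, physical=[F,D,j,C,E,A], logical=[A,F,D,j,C,E]
After op 6 (rotate(-3)): offset=2, physical=[F,D,j,C,E,A], logical=[j,C,E,A,F,D]
After op 7 (rotate(+1)): offset=3, physical=[F,D,j,C,E,A], logical=[C,E,A,F,D,j]
After op 8 (replace(1, 'p')): offset=3, physical=[F,D,j,C,p,A], logical=[C,p,A,F,D,j]
After op 9 (replace(2, 'c')): offset=3, physical=[F,D,j,C,p,c], logical=[C,p,c,F,D,j]
After op 10 (swap(2, 0)): offset=3, physical=[F,D,j,c,p,C], logical=[c,p,C,F,D,j]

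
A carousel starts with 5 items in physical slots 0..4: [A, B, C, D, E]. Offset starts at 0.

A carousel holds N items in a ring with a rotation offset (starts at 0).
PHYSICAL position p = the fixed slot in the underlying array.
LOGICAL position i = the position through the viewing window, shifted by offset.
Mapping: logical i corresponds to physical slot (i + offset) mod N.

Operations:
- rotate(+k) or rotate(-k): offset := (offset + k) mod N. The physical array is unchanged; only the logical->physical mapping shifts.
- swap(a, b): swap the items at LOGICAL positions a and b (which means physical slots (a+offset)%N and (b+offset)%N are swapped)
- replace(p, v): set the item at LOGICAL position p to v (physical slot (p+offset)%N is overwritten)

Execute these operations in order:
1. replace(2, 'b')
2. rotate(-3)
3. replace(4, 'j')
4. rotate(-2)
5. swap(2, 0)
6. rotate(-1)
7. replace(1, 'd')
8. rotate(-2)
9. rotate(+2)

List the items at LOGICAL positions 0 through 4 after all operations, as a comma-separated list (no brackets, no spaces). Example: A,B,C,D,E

After op 1 (replace(2, 'b')): offset=0, physical=[A,B,b,D,E], logical=[A,B,b,D,E]
After op 2 (rotate(-3)): offset=2, physical=[A,B,b,D,E], logical=[b,D,E,A,B]
After op 3 (replace(4, 'j')): offset=2, physical=[A,j,b,D,E], logical=[b,D,E,A,j]
After op 4 (rotate(-2)): offset=0, physical=[A,j,b,D,E], logical=[A,j,b,D,E]
After op 5 (swap(2, 0)): offset=0, physical=[b,j,A,D,E], logical=[b,j,A,D,E]
After op 6 (rotate(-1)): offset=4, physical=[b,j,A,D,E], logical=[E,b,j,A,D]
After op 7 (replace(1, 'd')): offset=4, physical=[d,j,A,D,E], logical=[E,d,j,A,D]
After op 8 (rotate(-2)): offset=2, physical=[d,j,A,D,E], logical=[A,D,E,d,j]
After op 9 (rotate(+2)): offset=4, physical=[d,j,A,D,E], logical=[E,d,j,A,D]

Answer: E,d,j,A,D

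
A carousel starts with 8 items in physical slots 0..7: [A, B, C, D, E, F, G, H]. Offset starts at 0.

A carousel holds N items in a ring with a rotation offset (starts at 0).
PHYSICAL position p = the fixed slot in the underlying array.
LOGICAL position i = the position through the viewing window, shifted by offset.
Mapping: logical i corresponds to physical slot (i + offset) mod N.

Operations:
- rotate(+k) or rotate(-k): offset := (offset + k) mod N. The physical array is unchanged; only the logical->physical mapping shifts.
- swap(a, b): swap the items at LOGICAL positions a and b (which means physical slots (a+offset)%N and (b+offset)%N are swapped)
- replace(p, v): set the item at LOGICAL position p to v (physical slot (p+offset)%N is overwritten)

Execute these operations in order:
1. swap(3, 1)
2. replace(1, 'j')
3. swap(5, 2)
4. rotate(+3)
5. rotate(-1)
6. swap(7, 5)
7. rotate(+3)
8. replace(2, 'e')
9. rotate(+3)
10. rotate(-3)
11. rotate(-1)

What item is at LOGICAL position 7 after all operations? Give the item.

Answer: B

Derivation:
After op 1 (swap(3, 1)): offset=0, physical=[A,D,C,B,E,F,G,H], logical=[A,D,C,B,E,F,G,H]
After op 2 (replace(1, 'j')): offset=0, physical=[A,j,C,B,E,F,G,H], logical=[A,j,C,B,E,F,G,H]
After op 3 (swap(5, 2)): offset=0, physical=[A,j,F,B,E,C,G,H], logical=[A,j,F,B,E,C,G,H]
After op 4 (rotate(+3)): offset=3, physical=[A,j,F,B,E,C,G,H], logical=[B,E,C,G,H,A,j,F]
After op 5 (rotate(-1)): offset=2, physical=[A,j,F,B,E,C,G,H], logical=[F,B,E,C,G,H,A,j]
After op 6 (swap(7, 5)): offset=2, physical=[A,H,F,B,E,C,G,j], logical=[F,B,E,C,G,j,A,H]
After op 7 (rotate(+3)): offset=5, physical=[A,H,F,B,E,C,G,j], logical=[C,G,j,A,H,F,B,E]
After op 8 (replace(2, 'e')): offset=5, physical=[A,H,F,B,E,C,G,e], logical=[C,G,e,A,H,F,B,E]
After op 9 (rotate(+3)): offset=0, physical=[A,H,F,B,E,C,G,e], logical=[A,H,F,B,E,C,G,e]
After op 10 (rotate(-3)): offset=5, physical=[A,H,F,B,E,C,G,e], logical=[C,G,e,A,H,F,B,E]
After op 11 (rotate(-1)): offset=4, physical=[A,H,F,B,E,C,G,e], logical=[E,C,G,e,A,H,F,B]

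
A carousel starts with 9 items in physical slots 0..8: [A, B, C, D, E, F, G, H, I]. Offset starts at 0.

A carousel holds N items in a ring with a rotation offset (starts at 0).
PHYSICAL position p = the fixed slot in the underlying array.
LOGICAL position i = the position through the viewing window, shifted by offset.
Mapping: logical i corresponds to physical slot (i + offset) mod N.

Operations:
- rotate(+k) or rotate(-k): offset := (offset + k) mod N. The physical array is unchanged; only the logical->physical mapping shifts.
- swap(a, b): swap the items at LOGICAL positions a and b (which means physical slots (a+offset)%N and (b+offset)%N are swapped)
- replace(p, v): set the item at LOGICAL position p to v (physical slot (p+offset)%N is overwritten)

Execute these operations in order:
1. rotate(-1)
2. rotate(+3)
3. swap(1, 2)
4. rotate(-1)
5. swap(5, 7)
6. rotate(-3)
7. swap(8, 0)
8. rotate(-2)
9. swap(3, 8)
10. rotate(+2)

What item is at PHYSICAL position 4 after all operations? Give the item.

Answer: G

Derivation:
After op 1 (rotate(-1)): offset=8, physical=[A,B,C,D,E,F,G,H,I], logical=[I,A,B,C,D,E,F,G,H]
After op 2 (rotate(+3)): offset=2, physical=[A,B,C,D,E,F,G,H,I], logical=[C,D,E,F,G,H,I,A,B]
After op 3 (swap(1, 2)): offset=2, physical=[A,B,C,E,D,F,G,H,I], logical=[C,E,D,F,G,H,I,A,B]
After op 4 (rotate(-1)): offset=1, physical=[A,B,C,E,D,F,G,H,I], logical=[B,C,E,D,F,G,H,I,A]
After op 5 (swap(5, 7)): offset=1, physical=[A,B,C,E,D,F,I,H,G], logical=[B,C,E,D,F,I,H,G,A]
After op 6 (rotate(-3)): offset=7, physical=[A,B,C,E,D,F,I,H,G], logical=[H,G,A,B,C,E,D,F,I]
After op 7 (swap(8, 0)): offset=7, physical=[A,B,C,E,D,F,H,I,G], logical=[I,G,A,B,C,E,D,F,H]
After op 8 (rotate(-2)): offset=5, physical=[A,B,C,E,D,F,H,I,G], logical=[F,H,I,G,A,B,C,E,D]
After op 9 (swap(3, 8)): offset=5, physical=[A,B,C,E,G,F,H,I,D], logical=[F,H,I,D,A,B,C,E,G]
After op 10 (rotate(+2)): offset=7, physical=[A,B,C,E,G,F,H,I,D], logical=[I,D,A,B,C,E,G,F,H]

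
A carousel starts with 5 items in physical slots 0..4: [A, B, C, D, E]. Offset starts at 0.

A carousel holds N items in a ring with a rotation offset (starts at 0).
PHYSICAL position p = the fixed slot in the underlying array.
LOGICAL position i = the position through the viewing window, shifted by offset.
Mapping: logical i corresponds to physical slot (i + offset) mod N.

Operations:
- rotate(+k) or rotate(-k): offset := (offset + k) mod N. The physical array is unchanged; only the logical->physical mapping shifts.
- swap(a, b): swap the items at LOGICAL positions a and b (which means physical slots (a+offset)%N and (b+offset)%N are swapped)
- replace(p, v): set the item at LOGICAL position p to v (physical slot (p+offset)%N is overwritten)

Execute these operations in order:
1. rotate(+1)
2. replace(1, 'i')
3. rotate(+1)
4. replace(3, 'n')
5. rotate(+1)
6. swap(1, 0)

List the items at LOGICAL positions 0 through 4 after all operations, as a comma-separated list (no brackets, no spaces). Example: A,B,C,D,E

After op 1 (rotate(+1)): offset=1, physical=[A,B,C,D,E], logical=[B,C,D,E,A]
After op 2 (replace(1, 'i')): offset=1, physical=[A,B,i,D,E], logical=[B,i,D,E,A]
After op 3 (rotate(+1)): offset=2, physical=[A,B,i,D,E], logical=[i,D,E,A,B]
After op 4 (replace(3, 'n')): offset=2, physical=[n,B,i,D,E], logical=[i,D,E,n,B]
After op 5 (rotate(+1)): offset=3, physical=[n,B,i,D,E], logical=[D,E,n,B,i]
After op 6 (swap(1, 0)): offset=3, physical=[n,B,i,E,D], logical=[E,D,n,B,i]

Answer: E,D,n,B,i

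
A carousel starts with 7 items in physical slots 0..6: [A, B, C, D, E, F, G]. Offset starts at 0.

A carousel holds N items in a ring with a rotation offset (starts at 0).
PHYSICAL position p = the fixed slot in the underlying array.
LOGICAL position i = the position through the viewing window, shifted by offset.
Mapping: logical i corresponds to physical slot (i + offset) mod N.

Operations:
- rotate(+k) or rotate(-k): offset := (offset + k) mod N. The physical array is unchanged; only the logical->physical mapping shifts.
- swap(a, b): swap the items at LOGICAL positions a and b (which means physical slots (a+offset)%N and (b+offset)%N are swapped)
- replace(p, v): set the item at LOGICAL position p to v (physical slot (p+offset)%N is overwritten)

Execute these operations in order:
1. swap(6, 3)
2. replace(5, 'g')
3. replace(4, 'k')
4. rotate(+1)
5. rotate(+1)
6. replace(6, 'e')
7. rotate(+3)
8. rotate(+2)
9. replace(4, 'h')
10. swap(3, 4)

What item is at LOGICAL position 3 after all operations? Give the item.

Answer: h

Derivation:
After op 1 (swap(6, 3)): offset=0, physical=[A,B,C,G,E,F,D], logical=[A,B,C,G,E,F,D]
After op 2 (replace(5, 'g')): offset=0, physical=[A,B,C,G,E,g,D], logical=[A,B,C,G,E,g,D]
After op 3 (replace(4, 'k')): offset=0, physical=[A,B,C,G,k,g,D], logical=[A,B,C,G,k,g,D]
After op 4 (rotate(+1)): offset=1, physical=[A,B,C,G,k,g,D], logical=[B,C,G,k,g,D,A]
After op 5 (rotate(+1)): offset=2, physical=[A,B,C,G,k,g,D], logical=[C,G,k,g,D,A,B]
After op 6 (replace(6, 'e')): offset=2, physical=[A,e,C,G,k,g,D], logical=[C,G,k,g,D,A,e]
After op 7 (rotate(+3)): offset=5, physical=[A,e,C,G,k,g,D], logical=[g,D,A,e,C,G,k]
After op 8 (rotate(+2)): offset=0, physical=[A,e,C,G,k,g,D], logical=[A,e,C,G,k,g,D]
After op 9 (replace(4, 'h')): offset=0, physical=[A,e,C,G,h,g,D], logical=[A,e,C,G,h,g,D]
After op 10 (swap(3, 4)): offset=0, physical=[A,e,C,h,G,g,D], logical=[A,e,C,h,G,g,D]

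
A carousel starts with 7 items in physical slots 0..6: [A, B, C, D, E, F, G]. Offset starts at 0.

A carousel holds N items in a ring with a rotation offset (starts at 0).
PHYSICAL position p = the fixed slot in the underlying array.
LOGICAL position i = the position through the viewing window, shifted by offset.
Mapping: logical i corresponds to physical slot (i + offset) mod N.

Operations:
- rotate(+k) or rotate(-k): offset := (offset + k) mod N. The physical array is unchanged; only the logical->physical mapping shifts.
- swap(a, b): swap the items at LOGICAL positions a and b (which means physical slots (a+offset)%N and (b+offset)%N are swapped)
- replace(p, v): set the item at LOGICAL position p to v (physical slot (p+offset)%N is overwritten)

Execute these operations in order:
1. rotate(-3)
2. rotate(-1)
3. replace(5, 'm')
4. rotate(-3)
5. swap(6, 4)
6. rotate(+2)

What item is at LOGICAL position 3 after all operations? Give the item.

After op 1 (rotate(-3)): offset=4, physical=[A,B,C,D,E,F,G], logical=[E,F,G,A,B,C,D]
After op 2 (rotate(-1)): offset=3, physical=[A,B,C,D,E,F,G], logical=[D,E,F,G,A,B,C]
After op 3 (replace(5, 'm')): offset=3, physical=[A,m,C,D,E,F,G], logical=[D,E,F,G,A,m,C]
After op 4 (rotate(-3)): offset=0, physical=[A,m,C,D,E,F,G], logical=[A,m,C,D,E,F,G]
After op 5 (swap(6, 4)): offset=0, physical=[A,m,C,D,G,F,E], logical=[A,m,C,D,G,F,E]
After op 6 (rotate(+2)): offset=2, physical=[A,m,C,D,G,F,E], logical=[C,D,G,F,E,A,m]

Answer: F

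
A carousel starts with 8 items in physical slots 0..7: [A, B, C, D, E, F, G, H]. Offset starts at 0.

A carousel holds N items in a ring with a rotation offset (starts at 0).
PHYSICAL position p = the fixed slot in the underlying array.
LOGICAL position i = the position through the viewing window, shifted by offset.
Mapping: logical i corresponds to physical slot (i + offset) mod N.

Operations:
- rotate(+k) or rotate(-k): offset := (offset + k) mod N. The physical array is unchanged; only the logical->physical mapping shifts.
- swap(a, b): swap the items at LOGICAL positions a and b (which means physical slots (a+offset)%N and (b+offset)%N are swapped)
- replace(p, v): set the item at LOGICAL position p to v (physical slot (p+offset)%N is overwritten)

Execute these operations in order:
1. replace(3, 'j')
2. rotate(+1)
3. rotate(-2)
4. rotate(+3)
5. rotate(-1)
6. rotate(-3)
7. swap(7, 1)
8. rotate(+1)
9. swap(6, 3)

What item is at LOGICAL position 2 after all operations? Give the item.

Answer: B

Derivation:
After op 1 (replace(3, 'j')): offset=0, physical=[A,B,C,j,E,F,G,H], logical=[A,B,C,j,E,F,G,H]
After op 2 (rotate(+1)): offset=1, physical=[A,B,C,j,E,F,G,H], logical=[B,C,j,E,F,G,H,A]
After op 3 (rotate(-2)): offset=7, physical=[A,B,C,j,E,F,G,H], logical=[H,A,B,C,j,E,F,G]
After op 4 (rotate(+3)): offset=2, physical=[A,B,C,j,E,F,G,H], logical=[C,j,E,F,G,H,A,B]
After op 5 (rotate(-1)): offset=1, physical=[A,B,C,j,E,F,G,H], logical=[B,C,j,E,F,G,H,A]
After op 6 (rotate(-3)): offset=6, physical=[A,B,C,j,E,F,G,H], logical=[G,H,A,B,C,j,E,F]
After op 7 (swap(7, 1)): offset=6, physical=[A,B,C,j,E,H,G,F], logical=[G,F,A,B,C,j,E,H]
After op 8 (rotate(+1)): offset=7, physical=[A,B,C,j,E,H,G,F], logical=[F,A,B,C,j,E,H,G]
After op 9 (swap(6, 3)): offset=7, physical=[A,B,H,j,E,C,G,F], logical=[F,A,B,H,j,E,C,G]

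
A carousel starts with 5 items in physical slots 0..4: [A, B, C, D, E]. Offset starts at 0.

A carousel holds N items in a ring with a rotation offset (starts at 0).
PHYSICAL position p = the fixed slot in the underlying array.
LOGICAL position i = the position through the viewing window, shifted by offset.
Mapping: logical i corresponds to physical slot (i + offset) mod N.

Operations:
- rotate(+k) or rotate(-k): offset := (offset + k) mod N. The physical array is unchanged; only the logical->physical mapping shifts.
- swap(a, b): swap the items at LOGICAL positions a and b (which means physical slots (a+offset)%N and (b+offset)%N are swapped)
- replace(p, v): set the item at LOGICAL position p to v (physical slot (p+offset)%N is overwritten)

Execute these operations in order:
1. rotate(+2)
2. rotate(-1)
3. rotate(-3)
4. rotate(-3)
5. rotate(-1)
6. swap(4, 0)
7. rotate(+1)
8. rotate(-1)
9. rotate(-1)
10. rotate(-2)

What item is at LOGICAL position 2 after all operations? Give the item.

After op 1 (rotate(+2)): offset=2, physical=[A,B,C,D,E], logical=[C,D,E,A,B]
After op 2 (rotate(-1)): offset=1, physical=[A,B,C,D,E], logical=[B,C,D,E,A]
After op 3 (rotate(-3)): offset=3, physical=[A,B,C,D,E], logical=[D,E,A,B,C]
After op 4 (rotate(-3)): offset=0, physical=[A,B,C,D,E], logical=[A,B,C,D,E]
After op 5 (rotate(-1)): offset=4, physical=[A,B,C,D,E], logical=[E,A,B,C,D]
After op 6 (swap(4, 0)): offset=4, physical=[A,B,C,E,D], logical=[D,A,B,C,E]
After op 7 (rotate(+1)): offset=0, physical=[A,B,C,E,D], logical=[A,B,C,E,D]
After op 8 (rotate(-1)): offset=4, physical=[A,B,C,E,D], logical=[D,A,B,C,E]
After op 9 (rotate(-1)): offset=3, physical=[A,B,C,E,D], logical=[E,D,A,B,C]
After op 10 (rotate(-2)): offset=1, physical=[A,B,C,E,D], logical=[B,C,E,D,A]

Answer: E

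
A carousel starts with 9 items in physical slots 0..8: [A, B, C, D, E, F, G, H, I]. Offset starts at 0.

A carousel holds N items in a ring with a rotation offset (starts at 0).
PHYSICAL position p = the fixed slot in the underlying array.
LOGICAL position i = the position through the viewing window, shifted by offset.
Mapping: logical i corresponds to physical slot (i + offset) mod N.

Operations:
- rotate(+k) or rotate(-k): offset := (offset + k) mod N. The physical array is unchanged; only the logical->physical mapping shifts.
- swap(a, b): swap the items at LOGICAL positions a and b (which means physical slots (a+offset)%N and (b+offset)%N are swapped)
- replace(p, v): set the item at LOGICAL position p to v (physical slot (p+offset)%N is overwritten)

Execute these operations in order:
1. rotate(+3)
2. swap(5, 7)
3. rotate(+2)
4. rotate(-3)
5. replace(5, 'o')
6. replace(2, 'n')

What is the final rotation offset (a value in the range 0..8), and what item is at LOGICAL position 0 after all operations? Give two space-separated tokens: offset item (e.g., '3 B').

After op 1 (rotate(+3)): offset=3, physical=[A,B,C,D,E,F,G,H,I], logical=[D,E,F,G,H,I,A,B,C]
After op 2 (swap(5, 7)): offset=3, physical=[A,I,C,D,E,F,G,H,B], logical=[D,E,F,G,H,B,A,I,C]
After op 3 (rotate(+2)): offset=5, physical=[A,I,C,D,E,F,G,H,B], logical=[F,G,H,B,A,I,C,D,E]
After op 4 (rotate(-3)): offset=2, physical=[A,I,C,D,E,F,G,H,B], logical=[C,D,E,F,G,H,B,A,I]
After op 5 (replace(5, 'o')): offset=2, physical=[A,I,C,D,E,F,G,o,B], logical=[C,D,E,F,G,o,B,A,I]
After op 6 (replace(2, 'n')): offset=2, physical=[A,I,C,D,n,F,G,o,B], logical=[C,D,n,F,G,o,B,A,I]

Answer: 2 C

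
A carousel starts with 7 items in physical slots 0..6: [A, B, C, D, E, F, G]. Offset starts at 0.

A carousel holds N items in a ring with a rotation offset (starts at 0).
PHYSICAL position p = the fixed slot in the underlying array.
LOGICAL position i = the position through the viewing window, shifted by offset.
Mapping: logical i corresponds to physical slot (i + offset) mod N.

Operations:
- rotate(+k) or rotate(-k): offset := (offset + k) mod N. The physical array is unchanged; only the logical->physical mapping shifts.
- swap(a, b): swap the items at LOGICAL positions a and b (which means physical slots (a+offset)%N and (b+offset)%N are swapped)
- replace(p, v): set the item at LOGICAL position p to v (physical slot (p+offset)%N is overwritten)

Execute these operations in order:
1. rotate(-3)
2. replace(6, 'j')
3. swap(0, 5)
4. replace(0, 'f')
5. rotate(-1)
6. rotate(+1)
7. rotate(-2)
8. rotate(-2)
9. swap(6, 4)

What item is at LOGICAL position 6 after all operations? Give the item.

After op 1 (rotate(-3)): offset=4, physical=[A,B,C,D,E,F,G], logical=[E,F,G,A,B,C,D]
After op 2 (replace(6, 'j')): offset=4, physical=[A,B,C,j,E,F,G], logical=[E,F,G,A,B,C,j]
After op 3 (swap(0, 5)): offset=4, physical=[A,B,E,j,C,F,G], logical=[C,F,G,A,B,E,j]
After op 4 (replace(0, 'f')): offset=4, physical=[A,B,E,j,f,F,G], logical=[f,F,G,A,B,E,j]
After op 5 (rotate(-1)): offset=3, physical=[A,B,E,j,f,F,G], logical=[j,f,F,G,A,B,E]
After op 6 (rotate(+1)): offset=4, physical=[A,B,E,j,f,F,G], logical=[f,F,G,A,B,E,j]
After op 7 (rotate(-2)): offset=2, physical=[A,B,E,j,f,F,G], logical=[E,j,f,F,G,A,B]
After op 8 (rotate(-2)): offset=0, physical=[A,B,E,j,f,F,G], logical=[A,B,E,j,f,F,G]
After op 9 (swap(6, 4)): offset=0, physical=[A,B,E,j,G,F,f], logical=[A,B,E,j,G,F,f]

Answer: f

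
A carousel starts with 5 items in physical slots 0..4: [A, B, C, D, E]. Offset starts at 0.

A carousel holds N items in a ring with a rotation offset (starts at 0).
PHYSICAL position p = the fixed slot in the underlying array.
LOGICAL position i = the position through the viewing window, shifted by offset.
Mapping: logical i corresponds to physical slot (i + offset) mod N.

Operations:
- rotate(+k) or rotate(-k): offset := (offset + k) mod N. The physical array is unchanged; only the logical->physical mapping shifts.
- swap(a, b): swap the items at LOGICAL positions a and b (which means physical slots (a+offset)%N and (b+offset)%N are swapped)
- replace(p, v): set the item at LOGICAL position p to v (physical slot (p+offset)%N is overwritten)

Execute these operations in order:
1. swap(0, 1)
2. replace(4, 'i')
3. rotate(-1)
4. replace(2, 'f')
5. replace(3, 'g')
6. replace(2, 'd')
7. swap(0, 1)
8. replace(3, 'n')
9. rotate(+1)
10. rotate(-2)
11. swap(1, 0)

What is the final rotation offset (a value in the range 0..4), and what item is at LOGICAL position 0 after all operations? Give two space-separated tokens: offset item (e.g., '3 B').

Answer: 3 B

Derivation:
After op 1 (swap(0, 1)): offset=0, physical=[B,A,C,D,E], logical=[B,A,C,D,E]
After op 2 (replace(4, 'i')): offset=0, physical=[B,A,C,D,i], logical=[B,A,C,D,i]
After op 3 (rotate(-1)): offset=4, physical=[B,A,C,D,i], logical=[i,B,A,C,D]
After op 4 (replace(2, 'f')): offset=4, physical=[B,f,C,D,i], logical=[i,B,f,C,D]
After op 5 (replace(3, 'g')): offset=4, physical=[B,f,g,D,i], logical=[i,B,f,g,D]
After op 6 (replace(2, 'd')): offset=4, physical=[B,d,g,D,i], logical=[i,B,d,g,D]
After op 7 (swap(0, 1)): offset=4, physical=[i,d,g,D,B], logical=[B,i,d,g,D]
After op 8 (replace(3, 'n')): offset=4, physical=[i,d,n,D,B], logical=[B,i,d,n,D]
After op 9 (rotate(+1)): offset=0, physical=[i,d,n,D,B], logical=[i,d,n,D,B]
After op 10 (rotate(-2)): offset=3, physical=[i,d,n,D,B], logical=[D,B,i,d,n]
After op 11 (swap(1, 0)): offset=3, physical=[i,d,n,B,D], logical=[B,D,i,d,n]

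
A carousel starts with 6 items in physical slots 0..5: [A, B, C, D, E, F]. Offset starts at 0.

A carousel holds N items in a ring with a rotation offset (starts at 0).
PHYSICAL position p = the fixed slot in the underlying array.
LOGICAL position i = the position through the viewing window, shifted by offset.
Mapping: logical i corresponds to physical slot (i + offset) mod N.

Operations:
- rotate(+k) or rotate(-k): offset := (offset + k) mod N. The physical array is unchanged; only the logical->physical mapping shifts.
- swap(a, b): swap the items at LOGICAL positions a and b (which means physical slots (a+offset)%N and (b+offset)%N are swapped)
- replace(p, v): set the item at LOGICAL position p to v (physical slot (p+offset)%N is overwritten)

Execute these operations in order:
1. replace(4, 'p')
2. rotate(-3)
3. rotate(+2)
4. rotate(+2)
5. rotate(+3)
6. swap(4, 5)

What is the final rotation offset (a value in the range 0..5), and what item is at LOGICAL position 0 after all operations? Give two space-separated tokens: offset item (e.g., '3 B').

Answer: 4 p

Derivation:
After op 1 (replace(4, 'p')): offset=0, physical=[A,B,C,D,p,F], logical=[A,B,C,D,p,F]
After op 2 (rotate(-3)): offset=3, physical=[A,B,C,D,p,F], logical=[D,p,F,A,B,C]
After op 3 (rotate(+2)): offset=5, physical=[A,B,C,D,p,F], logical=[F,A,B,C,D,p]
After op 4 (rotate(+2)): offset=1, physical=[A,B,C,D,p,F], logical=[B,C,D,p,F,A]
After op 5 (rotate(+3)): offset=4, physical=[A,B,C,D,p,F], logical=[p,F,A,B,C,D]
After op 6 (swap(4, 5)): offset=4, physical=[A,B,D,C,p,F], logical=[p,F,A,B,D,C]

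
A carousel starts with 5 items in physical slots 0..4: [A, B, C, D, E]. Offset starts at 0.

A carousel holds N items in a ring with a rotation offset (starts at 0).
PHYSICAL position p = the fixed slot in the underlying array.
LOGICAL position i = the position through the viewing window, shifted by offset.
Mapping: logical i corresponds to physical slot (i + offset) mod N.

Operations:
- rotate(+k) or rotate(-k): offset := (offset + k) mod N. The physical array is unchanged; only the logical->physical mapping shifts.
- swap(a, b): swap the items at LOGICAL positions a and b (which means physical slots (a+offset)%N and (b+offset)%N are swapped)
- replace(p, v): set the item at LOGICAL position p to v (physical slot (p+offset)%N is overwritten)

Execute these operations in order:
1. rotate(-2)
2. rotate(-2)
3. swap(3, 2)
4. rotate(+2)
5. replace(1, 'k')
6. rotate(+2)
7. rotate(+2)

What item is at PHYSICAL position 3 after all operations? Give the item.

After op 1 (rotate(-2)): offset=3, physical=[A,B,C,D,E], logical=[D,E,A,B,C]
After op 2 (rotate(-2)): offset=1, physical=[A,B,C,D,E], logical=[B,C,D,E,A]
After op 3 (swap(3, 2)): offset=1, physical=[A,B,C,E,D], logical=[B,C,E,D,A]
After op 4 (rotate(+2)): offset=3, physical=[A,B,C,E,D], logical=[E,D,A,B,C]
After op 5 (replace(1, 'k')): offset=3, physical=[A,B,C,E,k], logical=[E,k,A,B,C]
After op 6 (rotate(+2)): offset=0, physical=[A,B,C,E,k], logical=[A,B,C,E,k]
After op 7 (rotate(+2)): offset=2, physical=[A,B,C,E,k], logical=[C,E,k,A,B]

Answer: E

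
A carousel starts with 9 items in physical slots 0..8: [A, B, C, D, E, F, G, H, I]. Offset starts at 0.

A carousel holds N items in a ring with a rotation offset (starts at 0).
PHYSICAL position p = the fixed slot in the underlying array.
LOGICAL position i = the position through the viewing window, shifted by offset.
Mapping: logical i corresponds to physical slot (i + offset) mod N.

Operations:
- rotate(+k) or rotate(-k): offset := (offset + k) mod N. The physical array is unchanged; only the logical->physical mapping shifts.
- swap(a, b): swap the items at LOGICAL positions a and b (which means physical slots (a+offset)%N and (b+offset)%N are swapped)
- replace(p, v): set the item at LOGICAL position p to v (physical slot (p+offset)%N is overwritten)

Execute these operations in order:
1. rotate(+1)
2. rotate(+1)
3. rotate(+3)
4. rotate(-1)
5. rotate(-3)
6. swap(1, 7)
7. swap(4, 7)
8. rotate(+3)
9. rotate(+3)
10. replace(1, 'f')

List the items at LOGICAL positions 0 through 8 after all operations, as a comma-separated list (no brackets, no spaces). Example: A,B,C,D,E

Answer: H,f,A,B,I,D,E,C,G

Derivation:
After op 1 (rotate(+1)): offset=1, physical=[A,B,C,D,E,F,G,H,I], logical=[B,C,D,E,F,G,H,I,A]
After op 2 (rotate(+1)): offset=2, physical=[A,B,C,D,E,F,G,H,I], logical=[C,D,E,F,G,H,I,A,B]
After op 3 (rotate(+3)): offset=5, physical=[A,B,C,D,E,F,G,H,I], logical=[F,G,H,I,A,B,C,D,E]
After op 4 (rotate(-1)): offset=4, physical=[A,B,C,D,E,F,G,H,I], logical=[E,F,G,H,I,A,B,C,D]
After op 5 (rotate(-3)): offset=1, physical=[A,B,C,D,E,F,G,H,I], logical=[B,C,D,E,F,G,H,I,A]
After op 6 (swap(1, 7)): offset=1, physical=[A,B,I,D,E,F,G,H,C], logical=[B,I,D,E,F,G,H,C,A]
After op 7 (swap(4, 7)): offset=1, physical=[A,B,I,D,E,C,G,H,F], logical=[B,I,D,E,C,G,H,F,A]
After op 8 (rotate(+3)): offset=4, physical=[A,B,I,D,E,C,G,H,F], logical=[E,C,G,H,F,A,B,I,D]
After op 9 (rotate(+3)): offset=7, physical=[A,B,I,D,E,C,G,H,F], logical=[H,F,A,B,I,D,E,C,G]
After op 10 (replace(1, 'f')): offset=7, physical=[A,B,I,D,E,C,G,H,f], logical=[H,f,A,B,I,D,E,C,G]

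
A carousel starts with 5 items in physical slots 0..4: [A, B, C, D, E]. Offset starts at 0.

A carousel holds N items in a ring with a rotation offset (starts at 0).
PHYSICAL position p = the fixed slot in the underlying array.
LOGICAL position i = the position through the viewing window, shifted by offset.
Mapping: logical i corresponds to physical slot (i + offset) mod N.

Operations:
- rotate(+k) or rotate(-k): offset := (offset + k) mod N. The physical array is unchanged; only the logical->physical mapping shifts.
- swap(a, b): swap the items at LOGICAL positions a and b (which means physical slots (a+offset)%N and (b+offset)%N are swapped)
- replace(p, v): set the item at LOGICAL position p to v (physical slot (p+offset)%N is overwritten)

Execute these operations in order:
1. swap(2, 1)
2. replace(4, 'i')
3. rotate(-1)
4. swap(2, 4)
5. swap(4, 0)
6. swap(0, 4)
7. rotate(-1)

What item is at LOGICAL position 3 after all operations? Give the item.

Answer: D

Derivation:
After op 1 (swap(2, 1)): offset=0, physical=[A,C,B,D,E], logical=[A,C,B,D,E]
After op 2 (replace(4, 'i')): offset=0, physical=[A,C,B,D,i], logical=[A,C,B,D,i]
After op 3 (rotate(-1)): offset=4, physical=[A,C,B,D,i], logical=[i,A,C,B,D]
After op 4 (swap(2, 4)): offset=4, physical=[A,D,B,C,i], logical=[i,A,D,B,C]
After op 5 (swap(4, 0)): offset=4, physical=[A,D,B,i,C], logical=[C,A,D,B,i]
After op 6 (swap(0, 4)): offset=4, physical=[A,D,B,C,i], logical=[i,A,D,B,C]
After op 7 (rotate(-1)): offset=3, physical=[A,D,B,C,i], logical=[C,i,A,D,B]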